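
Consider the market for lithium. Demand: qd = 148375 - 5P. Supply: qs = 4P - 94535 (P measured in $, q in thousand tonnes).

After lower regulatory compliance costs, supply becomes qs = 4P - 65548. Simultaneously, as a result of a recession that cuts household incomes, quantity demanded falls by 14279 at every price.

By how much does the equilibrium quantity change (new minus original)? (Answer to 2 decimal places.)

+9757.67

Solve the original market: 148375 - 5P = 4P - 94535, hence P = 26990 and q = 13425.
After the shift, demand is qd = 134096 - 5P and supply is qs = 4P - 65548.
Clearing the new market: 134096 - 5P = 4P - 65548, so P = 66548/3 ≈ 22182.6667 and q = 69548/3 ≈ 23182.6667.
Δq = 23182.6667 − 13425 = +9757.67.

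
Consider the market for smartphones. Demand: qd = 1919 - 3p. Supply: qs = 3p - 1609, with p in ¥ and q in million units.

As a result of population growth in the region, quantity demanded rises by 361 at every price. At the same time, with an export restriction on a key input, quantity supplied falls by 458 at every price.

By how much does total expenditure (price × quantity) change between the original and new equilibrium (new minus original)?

-13980.75

Before the shock: 1919 - 3p = 3p - 1609 ⇒ 3528 = 6p ⇒ p = 588, q = 155.
With the change applied: demand qd = 2280 - 3p, supply qs = 3p - 2067.
Equate the new curves: 2280 - 3p = 3p - 2067, giving 4347 = 6p, p = 724.5, q = 106.5.
Expenditure moves from 588×155 = 91140 to 724.5×106.5 = 77159.25; change = -13980.75.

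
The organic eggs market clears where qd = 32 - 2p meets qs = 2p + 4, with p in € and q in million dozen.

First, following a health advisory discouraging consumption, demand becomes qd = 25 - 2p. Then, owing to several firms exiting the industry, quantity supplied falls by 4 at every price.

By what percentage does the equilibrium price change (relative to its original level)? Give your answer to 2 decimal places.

Original equilibrium: 32 - 2p = 2p + 4 gives 28 = 4p, so p = 7 and q = 18.
After the shift, demand is qd = 25 - 2p and supply is qs = 2p.
Setting them equal: 25 - 2p = 2p → 25 = 4p, so p = 6.25 and q = 12.5.
%Δp = (6.25 − 7) / 7 × 100 = -10.71%.

-10.71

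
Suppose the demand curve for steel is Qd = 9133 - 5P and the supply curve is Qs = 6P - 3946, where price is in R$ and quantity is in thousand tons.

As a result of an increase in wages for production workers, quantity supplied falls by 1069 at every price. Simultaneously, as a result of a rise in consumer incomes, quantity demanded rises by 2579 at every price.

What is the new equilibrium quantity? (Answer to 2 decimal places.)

Solve the original market: 9133 - 5P = 6P - 3946, hence P = 1189 and Q = 3188.
After the shift, demand is Qd = 11712 - 5P and supply is Qs = 6P - 5015.
Clearing the new market: 11712 - 5P = 6P - 5015, so P = 16727/11 ≈ 1520.6364 and Q = 45197/11 ≈ 4108.8182.

4108.82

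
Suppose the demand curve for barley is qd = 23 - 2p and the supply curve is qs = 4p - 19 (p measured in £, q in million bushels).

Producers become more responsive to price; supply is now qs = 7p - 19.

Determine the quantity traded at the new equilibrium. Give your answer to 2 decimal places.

Initially, 23 - 2p = 4p - 19, so 42 = 6p and p = 7, q = 9.
The new curves are qd = 23 - 2p (demand) and qs = 7p - 19 (supply).
Setting them equal: 23 - 2p = 7p - 19 → 42 = 9p, so p = 14/3 ≈ 4.6667 and q = 41/3 ≈ 13.6667.

13.67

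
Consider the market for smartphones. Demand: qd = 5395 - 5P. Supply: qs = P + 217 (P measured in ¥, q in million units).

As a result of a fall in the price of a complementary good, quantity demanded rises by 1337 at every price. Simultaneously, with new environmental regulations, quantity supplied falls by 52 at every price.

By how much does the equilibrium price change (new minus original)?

Initially, 5395 - 5P = P + 217, so 5178 = 6P and P = 863, q = 1080.
The new curves are qd = 6732 - 5P (demand) and qs = P + 165 (supply).
New equilibrium: 6732 - 5P = P + 165 ⇒ 6567 = 6P ⇒ P = 1094.5, q = 1259.5.
ΔP = 1094.5 − 863 = +231.5.

+231.5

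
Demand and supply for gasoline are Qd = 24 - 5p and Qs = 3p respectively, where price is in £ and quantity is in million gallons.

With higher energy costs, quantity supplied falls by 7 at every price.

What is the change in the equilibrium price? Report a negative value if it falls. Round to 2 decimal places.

+0.88

Solve the original market: 24 - 5p = 3p, hence p = 3 and Q = 9.
The new curves are Qd = 24 - 5p (demand) and Qs = 3p - 7 (supply).
Equate the new curves: 24 - 5p = 3p - 7, giving 31 = 8p, p = 3.875, Q = 4.625.
Δp = 3.875 − 3 = +0.88.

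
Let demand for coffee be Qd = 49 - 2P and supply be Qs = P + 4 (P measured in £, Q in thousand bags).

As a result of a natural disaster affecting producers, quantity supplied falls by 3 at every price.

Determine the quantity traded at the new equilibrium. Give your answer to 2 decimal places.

17.00

Before the shock: 49 - 2P = P + 4 ⇒ 45 = 3P ⇒ P = 15, Q = 19.
The shock moves the curves to Qd = 49 - 2P and Qs = P + 1.
Setting them equal: 49 - 2P = P + 1 → 48 = 3P, so P = 16 and Q = 17.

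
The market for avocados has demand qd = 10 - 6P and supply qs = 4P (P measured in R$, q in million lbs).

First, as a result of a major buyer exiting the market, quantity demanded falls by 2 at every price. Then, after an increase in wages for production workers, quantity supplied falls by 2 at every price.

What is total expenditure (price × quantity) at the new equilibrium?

Original equilibrium: 10 - 6P = 4P gives 10 = 10P, so P = 1 and q = 4.
After the shift, demand is qd = 8 - 6P and supply is qs = 4P - 2.
Equate the new curves: 8 - 6P = 4P - 2, giving 10 = 10P, P = 1, q = 2.
New expenditure = 1 × 2 = 2.

2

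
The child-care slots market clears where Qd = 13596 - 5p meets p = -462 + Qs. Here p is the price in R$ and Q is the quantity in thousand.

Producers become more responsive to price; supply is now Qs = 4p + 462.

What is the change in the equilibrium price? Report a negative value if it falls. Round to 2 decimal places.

Original equilibrium: 13596 - 5p = p + 462 gives 13134 = 6p, so p = 2189 and Q = 2651.
The new curves are Qd = 13596 - 5p (demand) and Qs = 4p + 462 (supply).
Equate the new curves: 13596 - 5p = 4p + 462, giving 13134 = 9p, p = 4378/3 ≈ 1459.3333, Q = 18898/3 ≈ 6299.3333.
Δp = 1459.3333 − 2189 = -729.67.

-729.67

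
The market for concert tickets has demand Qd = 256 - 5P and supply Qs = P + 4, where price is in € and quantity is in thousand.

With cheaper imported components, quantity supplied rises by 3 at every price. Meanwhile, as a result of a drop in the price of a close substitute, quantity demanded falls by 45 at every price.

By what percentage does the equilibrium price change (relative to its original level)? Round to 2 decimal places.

-19.05

Before the shock: 256 - 5P = P + 4 ⇒ 252 = 6P ⇒ P = 42, Q = 46.
The shock moves the curves to Qd = 211 - 5P and Qs = P + 7.
New equilibrium: 211 - 5P = P + 7 ⇒ 204 = 6P ⇒ P = 34, Q = 41.
%ΔP = (34 − 42) / 42 × 100 = -19.05%.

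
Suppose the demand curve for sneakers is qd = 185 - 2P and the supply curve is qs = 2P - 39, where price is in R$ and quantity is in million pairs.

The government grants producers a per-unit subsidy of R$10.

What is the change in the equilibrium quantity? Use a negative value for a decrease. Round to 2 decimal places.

+10.00

Initially, 185 - 2P = 2P - 39, so 224 = 4P and P = 56, q = 73.
Since sellers receive the price plus the subsidy, the effective supply curve becomes qs = 2P - 19.
Clearing the new market: 185 - 2P = 2P - 19, so P = 51 and q = 83.
Δq = 83 − 73 = +10.00.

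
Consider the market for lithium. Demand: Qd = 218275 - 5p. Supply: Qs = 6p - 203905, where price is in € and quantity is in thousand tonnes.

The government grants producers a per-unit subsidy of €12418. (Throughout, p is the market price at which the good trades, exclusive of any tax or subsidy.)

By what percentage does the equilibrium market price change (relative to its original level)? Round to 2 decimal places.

-17.65

Initially, 218275 - 5p = 6p - 203905, so 422180 = 11p and p = 38380, Q = 26375.
Since sellers receive the price plus the subsidy, the effective supply curve becomes Qs = 6p - 129397.
Setting them equal: 218275 - 5p = 6p - 129397 → 347672 = 11p, so p = 347672/11 ≈ 31606.5455 and Q = 662665/11 ≈ 60242.2727.
%Δp = (31606.5455 − 38380) / 38380 × 100 = -17.65%.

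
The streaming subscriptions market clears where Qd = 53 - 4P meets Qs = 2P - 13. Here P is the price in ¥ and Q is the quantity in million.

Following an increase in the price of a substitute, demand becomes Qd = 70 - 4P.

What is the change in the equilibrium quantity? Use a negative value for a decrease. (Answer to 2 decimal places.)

+5.67

Initially, 53 - 4P = 2P - 13, so 66 = 6P and P = 11, Q = 9.
The shock moves the curves to Qd = 70 - 4P and Qs = 2P - 13.
Clearing the new market: 70 - 4P = 2P - 13, so P = 83/6 ≈ 13.8333 and Q = 44/3 ≈ 14.6667.
ΔQ = 14.6667 − 9 = +5.67.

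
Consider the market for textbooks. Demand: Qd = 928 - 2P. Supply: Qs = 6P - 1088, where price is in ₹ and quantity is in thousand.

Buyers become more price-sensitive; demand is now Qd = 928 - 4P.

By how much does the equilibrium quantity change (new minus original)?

Solve the original market: 928 - 2P = 6P - 1088, hence P = 252 and Q = 424.
The new curves are Qd = 928 - 4P (demand) and Qs = 6P - 1088 (supply).
Setting them equal: 928 - 4P = 6P - 1088 → 2016 = 10P, so P = 201.6 and Q = 121.6.
ΔQ = 121.6 − 424 = -302.4.

-302.4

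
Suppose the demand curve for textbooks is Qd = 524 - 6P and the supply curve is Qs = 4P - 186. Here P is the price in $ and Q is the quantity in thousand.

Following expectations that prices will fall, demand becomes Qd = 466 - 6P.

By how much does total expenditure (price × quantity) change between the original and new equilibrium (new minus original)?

Original equilibrium: 524 - 6P = 4P - 186 gives 710 = 10P, so P = 71 and Q = 98.
The new curves are Qd = 466 - 6P (demand) and Qs = 4P - 186 (supply).
New equilibrium: 466 - 6P = 4P - 186 ⇒ 652 = 10P ⇒ P = 65.2, Q = 74.8.
Expenditure moves from 71×98 = 6958 to 65.2×74.8 = 4876.96; change = -2081.04.

-2081.04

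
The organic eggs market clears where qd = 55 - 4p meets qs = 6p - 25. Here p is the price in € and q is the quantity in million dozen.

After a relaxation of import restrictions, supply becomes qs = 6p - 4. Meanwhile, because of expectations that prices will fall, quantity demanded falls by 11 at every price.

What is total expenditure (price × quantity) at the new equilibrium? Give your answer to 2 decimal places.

119.04

Solve the original market: 55 - 4p = 6p - 25, hence p = 8 and q = 23.
After the shift, demand is qd = 44 - 4p and supply is qs = 6p - 4.
Equate the new curves: 44 - 4p = 6p - 4, giving 48 = 10p, p = 4.8, q = 24.8.
New expenditure = 4.8 × 24.8 = 119.04.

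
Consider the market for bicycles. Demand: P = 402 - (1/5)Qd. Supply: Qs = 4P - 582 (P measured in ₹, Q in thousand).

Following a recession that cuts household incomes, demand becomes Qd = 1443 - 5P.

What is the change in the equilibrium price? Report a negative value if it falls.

Solve the original market: 2010 - 5P = 4P - 582, hence P = 288 and Q = 570.
With the change applied: demand Qd = 1443 - 5P, supply Qs = 4P - 582.
Clearing the new market: 1443 - 5P = 4P - 582, so P = 225 and Q = 318.
ΔP = 225 − 288 = -63.

-63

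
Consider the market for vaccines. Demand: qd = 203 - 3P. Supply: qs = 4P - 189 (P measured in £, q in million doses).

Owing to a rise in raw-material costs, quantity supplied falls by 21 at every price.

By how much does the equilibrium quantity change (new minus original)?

-9

Original equilibrium: 203 - 3P = 4P - 189 gives 392 = 7P, so P = 56 and q = 35.
The shock moves the curves to qd = 203 - 3P and qs = 4P - 210.
New equilibrium: 203 - 3P = 4P - 210 ⇒ 413 = 7P ⇒ P = 59, q = 26.
Δq = 26 − 35 = -9.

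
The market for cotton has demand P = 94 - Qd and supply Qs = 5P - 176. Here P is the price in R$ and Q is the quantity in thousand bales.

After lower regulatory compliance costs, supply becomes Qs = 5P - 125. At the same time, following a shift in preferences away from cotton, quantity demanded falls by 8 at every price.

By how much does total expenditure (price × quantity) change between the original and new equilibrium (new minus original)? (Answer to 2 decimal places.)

Before the shock: 94 - P = 5P - 176 ⇒ 270 = 6P ⇒ P = 45, Q = 49.
After the shift, demand is Qd = 86 - P and supply is Qs = 5P - 125.
New equilibrium: 86 - P = 5P - 125 ⇒ 211 = 6P ⇒ P = 211/6 ≈ 35.1667, Q = 305/6 ≈ 50.8333.
Expenditure moves from 45×49 = 2205 to 35.1667×50.8333 = 1787.6389; change = -417.36.

-417.36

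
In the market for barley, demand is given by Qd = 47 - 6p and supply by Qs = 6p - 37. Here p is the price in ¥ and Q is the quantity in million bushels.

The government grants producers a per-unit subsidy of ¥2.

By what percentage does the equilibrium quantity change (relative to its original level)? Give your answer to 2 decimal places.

+120.00

Original equilibrium: 47 - 6p = 6p - 37 gives 84 = 12p, so p = 7 and Q = 5.
Since sellers receive the price plus the subsidy, the effective supply curve becomes Qs = 6p - 25.
Setting them equal: 47 - 6p = 6p - 25 → 72 = 12p, so p = 6 and Q = 11.
%ΔQ = (11 − 5) / 5 × 100 = +120.00%.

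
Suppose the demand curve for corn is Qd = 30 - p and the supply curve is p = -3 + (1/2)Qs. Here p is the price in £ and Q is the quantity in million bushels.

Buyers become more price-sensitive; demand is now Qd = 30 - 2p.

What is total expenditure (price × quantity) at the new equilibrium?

108

Initially, 30 - p = 2p + 6, so 24 = 3p and p = 8, Q = 22.
The shock moves the curves to Qd = 30 - 2p and Qs = 2p + 6.
New equilibrium: 30 - 2p = 2p + 6 ⇒ 24 = 4p ⇒ p = 6, Q = 18.
New expenditure = 6 × 18 = 108.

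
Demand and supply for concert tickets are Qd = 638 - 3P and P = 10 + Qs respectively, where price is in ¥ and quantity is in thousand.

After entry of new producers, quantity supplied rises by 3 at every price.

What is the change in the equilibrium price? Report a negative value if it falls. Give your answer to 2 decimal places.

-0.75

Original equilibrium: 638 - 3P = P - 10 gives 648 = 4P, so P = 162 and Q = 152.
The new curves are Qd = 638 - 3P (demand) and Qs = P - 7 (supply).
Setting them equal: 638 - 3P = P - 7 → 645 = 4P, so P = 161.25 and Q = 154.25.
ΔP = 161.25 − 162 = -0.75.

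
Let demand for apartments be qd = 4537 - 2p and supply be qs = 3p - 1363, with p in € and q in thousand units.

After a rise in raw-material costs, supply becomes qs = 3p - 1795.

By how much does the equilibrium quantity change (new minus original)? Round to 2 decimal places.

-172.80

Original equilibrium: 4537 - 2p = 3p - 1363 gives 5900 = 5p, so p = 1180 and q = 2177.
The new curves are qd = 4537 - 2p (demand) and qs = 3p - 1795 (supply).
Equate the new curves: 4537 - 2p = 3p - 1795, giving 6332 = 5p, p = 1266.4, q = 2004.2.
Δq = 2004.2 − 2177 = -172.80.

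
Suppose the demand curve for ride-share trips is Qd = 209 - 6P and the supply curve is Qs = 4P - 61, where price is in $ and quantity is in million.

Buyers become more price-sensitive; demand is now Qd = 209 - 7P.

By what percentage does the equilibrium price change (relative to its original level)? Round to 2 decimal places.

-9.09

Before the shock: 209 - 6P = 4P - 61 ⇒ 270 = 10P ⇒ P = 27, Q = 47.
The shock moves the curves to Qd = 209 - 7P and Qs = 4P - 61.
Equate the new curves: 209 - 7P = 4P - 61, giving 270 = 11P, P = 270/11 ≈ 24.5455, Q = 409/11 ≈ 37.1818.
%ΔP = (24.5455 − 27) / 27 × 100 = -9.09%.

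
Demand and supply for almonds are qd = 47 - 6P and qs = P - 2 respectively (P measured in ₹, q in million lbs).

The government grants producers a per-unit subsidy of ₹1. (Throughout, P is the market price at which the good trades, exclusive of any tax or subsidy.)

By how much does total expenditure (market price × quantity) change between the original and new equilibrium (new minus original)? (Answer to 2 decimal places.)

Solve the original market: 47 - 6P = P - 2, hence P = 7 and q = 5.
Since sellers receive the price plus the subsidy, the effective supply curve becomes qs = P - 1.
Setting them equal: 47 - 6P = P - 1 → 48 = 7P, so P = 48/7 ≈ 6.8571 and q = 41/7 ≈ 5.8571.
Expenditure moves from 7×5 = 35 to 6.8571×5.8571 = 40.1633; change = +5.16.

+5.16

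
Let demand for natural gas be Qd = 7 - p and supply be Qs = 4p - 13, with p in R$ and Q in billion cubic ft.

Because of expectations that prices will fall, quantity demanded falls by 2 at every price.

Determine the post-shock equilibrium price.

Before the shock: 7 - p = 4p - 13 ⇒ 20 = 5p ⇒ p = 4, Q = 3.
With the change applied: demand Qd = 5 - p, supply Qs = 4p - 13.
Equate the new curves: 5 - p = 4p - 13, giving 18 = 5p, p = 3.6, Q = 1.4.

3.6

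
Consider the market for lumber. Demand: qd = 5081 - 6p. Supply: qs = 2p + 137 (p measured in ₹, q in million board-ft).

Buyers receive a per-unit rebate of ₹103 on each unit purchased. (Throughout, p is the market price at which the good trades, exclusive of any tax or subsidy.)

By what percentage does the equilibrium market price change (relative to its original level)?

Solve the original market: 5081 - 6p = 2p + 137, hence p = 618 and q = 1373.
Since buyers' out-of-pocket price is the market price minus the rebate, the effective demand curve becomes qd = 5699 - 6p.
Setting them equal: 5699 - 6p = 2p + 137 → 5562 = 8p, so p = 695.25 and q = 1527.5.
%Δp = (695.25 − 618) / 618 × 100 = +12.5%.

+12.5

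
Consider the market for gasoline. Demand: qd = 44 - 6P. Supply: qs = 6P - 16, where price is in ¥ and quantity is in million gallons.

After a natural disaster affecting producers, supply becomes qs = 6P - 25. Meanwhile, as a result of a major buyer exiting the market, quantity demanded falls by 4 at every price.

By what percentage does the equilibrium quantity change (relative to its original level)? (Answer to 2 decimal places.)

-46.43

Solve the original market: 44 - 6P = 6P - 16, hence P = 5 and q = 14.
After the shift, demand is qd = 40 - 6P and supply is qs = 6P - 25.
New equilibrium: 40 - 6P = 6P - 25 ⇒ 65 = 12P ⇒ P = 65/12 ≈ 5.4167, q = 7.5.
%Δq = (7.5 − 14) / 14 × 100 = -46.43%.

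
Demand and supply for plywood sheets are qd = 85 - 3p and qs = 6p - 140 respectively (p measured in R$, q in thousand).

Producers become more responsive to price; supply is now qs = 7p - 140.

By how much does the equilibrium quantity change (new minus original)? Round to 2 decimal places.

+7.50

Original equilibrium: 85 - 3p = 6p - 140 gives 225 = 9p, so p = 25 and q = 10.
With the change applied: demand qd = 85 - 3p, supply qs = 7p - 140.
Clearing the new market: 85 - 3p = 7p - 140, so p = 22.5 and q = 17.5.
Δq = 17.5 − 10 = +7.50.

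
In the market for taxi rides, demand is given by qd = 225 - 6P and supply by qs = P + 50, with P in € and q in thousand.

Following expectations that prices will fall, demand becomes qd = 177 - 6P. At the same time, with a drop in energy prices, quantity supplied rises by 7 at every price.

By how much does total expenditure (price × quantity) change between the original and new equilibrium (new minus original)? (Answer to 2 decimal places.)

-603.98

Initially, 225 - 6P = P + 50, so 175 = 7P and P = 25, q = 75.
The shock moves the curves to qd = 177 - 6P and qs = P + 57.
New equilibrium: 177 - 6P = P + 57 ⇒ 120 = 7P ⇒ P = 120/7 ≈ 17.1429, q = 519/7 ≈ 74.1429.
Expenditure moves from 25×75 = 1875 to 17.1429×74.1429 = 1271.0204; change = -603.98.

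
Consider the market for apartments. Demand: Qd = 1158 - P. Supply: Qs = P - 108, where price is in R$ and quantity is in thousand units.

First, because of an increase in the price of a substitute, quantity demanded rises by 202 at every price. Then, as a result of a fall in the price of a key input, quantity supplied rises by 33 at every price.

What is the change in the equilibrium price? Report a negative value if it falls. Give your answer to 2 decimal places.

+84.50

Before the shock: 1158 - P = P - 108 ⇒ 1266 = 2P ⇒ P = 633, Q = 525.
The new curves are Qd = 1360 - P (demand) and Qs = P - 75 (supply).
Equate the new curves: 1360 - P = P - 75, giving 1435 = 2P, P = 717.5, Q = 642.5.
ΔP = 717.5 − 633 = +84.50.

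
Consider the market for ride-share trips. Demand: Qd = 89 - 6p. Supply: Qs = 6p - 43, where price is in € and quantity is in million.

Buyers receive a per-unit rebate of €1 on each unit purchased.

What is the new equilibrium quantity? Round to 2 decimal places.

Solve the original market: 89 - 6p = 6p - 43, hence p = 11 and Q = 23.
Since buyers' out-of-pocket price is the market price minus the rebate, the effective demand curve becomes Qd = 95 - 6p.
Setting them equal: 95 - 6p = 6p - 43 → 138 = 12p, so p = 11.5 and Q = 26.

26.00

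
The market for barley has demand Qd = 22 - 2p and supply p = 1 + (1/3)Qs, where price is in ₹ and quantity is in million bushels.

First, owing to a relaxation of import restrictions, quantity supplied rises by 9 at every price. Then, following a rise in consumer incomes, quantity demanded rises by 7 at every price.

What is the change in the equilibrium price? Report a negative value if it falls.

Original equilibrium: 22 - 2p = 3p - 3 gives 25 = 5p, so p = 5 and Q = 12.
The new curves are Qd = 29 - 2p (demand) and Qs = 3p + 6 (supply).
Equate the new curves: 29 - 2p = 3p + 6, giving 23 = 5p, p = 4.6, Q = 19.8.
Δp = 4.6 − 5 = -0.4.

-0.4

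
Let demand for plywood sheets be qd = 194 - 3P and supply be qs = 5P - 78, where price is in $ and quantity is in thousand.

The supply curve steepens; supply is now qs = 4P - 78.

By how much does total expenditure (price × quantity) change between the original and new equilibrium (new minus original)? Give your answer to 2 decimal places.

Original equilibrium: 194 - 3P = 5P - 78 gives 272 = 8P, so P = 34 and q = 92.
After the shift, demand is qd = 194 - 3P and supply is qs = 4P - 78.
Clearing the new market: 194 - 3P = 4P - 78, so P = 272/7 ≈ 38.8571 and q = 542/7 ≈ 77.4286.
Expenditure moves from 34×92 = 3128 to 38.8571×77.4286 = 3008.6531; change = -119.35.

-119.35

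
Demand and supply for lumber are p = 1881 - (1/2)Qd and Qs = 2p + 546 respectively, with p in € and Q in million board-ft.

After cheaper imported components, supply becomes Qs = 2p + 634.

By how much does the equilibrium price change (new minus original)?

Solve the original market: 3762 - 2p = 2p + 546, hence p = 804 and Q = 2154.
The new curves are Qd = 3762 - 2p (demand) and Qs = 2p + 634 (supply).
New equilibrium: 3762 - 2p = 2p + 634 ⇒ 3128 = 4p ⇒ p = 782, Q = 2198.
Δp = 782 − 804 = -22.

-22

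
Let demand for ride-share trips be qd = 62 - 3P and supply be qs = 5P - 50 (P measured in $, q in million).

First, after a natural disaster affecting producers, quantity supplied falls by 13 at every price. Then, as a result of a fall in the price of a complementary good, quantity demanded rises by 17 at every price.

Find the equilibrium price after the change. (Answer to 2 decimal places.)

Initially, 62 - 3P = 5P - 50, so 112 = 8P and P = 14, q = 20.
After the shift, demand is qd = 79 - 3P and supply is qs = 5P - 63.
Clearing the new market: 79 - 3P = 5P - 63, so P = 17.75 and q = 25.75.

17.75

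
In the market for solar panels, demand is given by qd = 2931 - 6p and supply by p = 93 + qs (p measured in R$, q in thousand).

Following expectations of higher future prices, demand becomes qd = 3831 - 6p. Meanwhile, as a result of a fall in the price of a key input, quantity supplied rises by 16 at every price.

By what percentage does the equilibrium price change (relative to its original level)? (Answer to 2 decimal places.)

Initially, 2931 - 6p = p - 93, so 3024 = 7p and p = 432, q = 339.
With the change applied: demand qd = 3831 - 6p, supply qs = p - 77.
Setting them equal: 3831 - 6p = p - 77 → 3908 = 7p, so p = 3908/7 ≈ 558.2857 and q = 3369/7 ≈ 481.2857.
%Δp = (558.2857 − 432) / 432 × 100 = +29.23%.

+29.23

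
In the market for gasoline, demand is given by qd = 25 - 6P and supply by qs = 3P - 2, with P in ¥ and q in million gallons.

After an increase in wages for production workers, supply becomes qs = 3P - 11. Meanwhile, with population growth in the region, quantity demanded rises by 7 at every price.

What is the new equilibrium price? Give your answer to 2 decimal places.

Initially, 25 - 6P = 3P - 2, so 27 = 9P and P = 3, q = 7.
The shock moves the curves to qd = 32 - 6P and qs = 3P - 11.
Clearing the new market: 32 - 6P = 3P - 11, so P = 43/9 ≈ 4.7778 and q = 10/3 ≈ 3.3333.

4.78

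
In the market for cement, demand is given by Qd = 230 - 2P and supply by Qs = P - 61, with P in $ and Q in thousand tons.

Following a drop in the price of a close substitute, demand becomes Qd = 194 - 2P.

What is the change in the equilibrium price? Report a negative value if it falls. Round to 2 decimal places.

Before the shock: 230 - 2P = P - 61 ⇒ 291 = 3P ⇒ P = 97, Q = 36.
After the shift, demand is Qd = 194 - 2P and supply is Qs = P - 61.
New equilibrium: 194 - 2P = P - 61 ⇒ 255 = 3P ⇒ P = 85, Q = 24.
ΔP = 85 − 97 = -12.00.

-12.00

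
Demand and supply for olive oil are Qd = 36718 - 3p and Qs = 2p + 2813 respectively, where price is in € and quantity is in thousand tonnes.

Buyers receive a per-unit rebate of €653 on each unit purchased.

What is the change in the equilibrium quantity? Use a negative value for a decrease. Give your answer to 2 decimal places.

Original equilibrium: 36718 - 3p = 2p + 2813 gives 33905 = 5p, so p = 6781 and Q = 16375.
Since buyers' out-of-pocket price is the market price minus the rebate, the effective demand curve becomes Qd = 38677 - 3p.
Setting them equal: 38677 - 3p = 2p + 2813 → 35864 = 5p, so p = 7172.8 and Q = 17158.6.
ΔQ = 17158.6 − 16375 = +783.60.

+783.60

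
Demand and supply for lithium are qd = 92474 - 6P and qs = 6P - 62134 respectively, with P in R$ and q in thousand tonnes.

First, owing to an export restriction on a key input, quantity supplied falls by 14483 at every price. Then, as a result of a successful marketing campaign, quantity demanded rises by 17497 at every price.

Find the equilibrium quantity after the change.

16677

Original equilibrium: 92474 - 6P = 6P - 62134 gives 154608 = 12P, so P = 12884 and q = 15170.
The new curves are qd = 109971 - 6P (demand) and qs = 6P - 76617 (supply).
Setting them equal: 109971 - 6P = 6P - 76617 → 186588 = 12P, so P = 15549 and q = 16677.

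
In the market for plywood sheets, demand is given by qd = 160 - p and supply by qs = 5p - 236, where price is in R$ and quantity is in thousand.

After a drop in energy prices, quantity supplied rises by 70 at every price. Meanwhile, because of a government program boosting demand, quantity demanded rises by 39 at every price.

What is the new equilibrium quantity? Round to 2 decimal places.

138.17

Before the shock: 160 - p = 5p - 236 ⇒ 396 = 6p ⇒ p = 66, q = 94.
The shock moves the curves to qd = 199 - p and qs = 5p - 166.
Clearing the new market: 199 - p = 5p - 166, so p = 365/6 ≈ 60.8333 and q = 829/6 ≈ 138.1667.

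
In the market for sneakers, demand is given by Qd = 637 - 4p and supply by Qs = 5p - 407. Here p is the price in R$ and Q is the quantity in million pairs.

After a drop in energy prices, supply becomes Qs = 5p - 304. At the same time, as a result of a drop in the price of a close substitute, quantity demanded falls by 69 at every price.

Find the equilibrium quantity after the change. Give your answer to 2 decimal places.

Initially, 637 - 4p = 5p - 407, so 1044 = 9p and p = 116, Q = 173.
The new curves are Qd = 568 - 4p (demand) and Qs = 5p - 304 (supply).
New equilibrium: 568 - 4p = 5p - 304 ⇒ 872 = 9p ⇒ p = 872/9 ≈ 96.8889, Q = 1624/9 ≈ 180.4444.

180.44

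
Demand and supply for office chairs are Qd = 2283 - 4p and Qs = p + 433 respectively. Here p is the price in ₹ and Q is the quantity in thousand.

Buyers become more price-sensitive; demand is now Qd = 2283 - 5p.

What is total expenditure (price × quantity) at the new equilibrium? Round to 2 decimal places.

228577.78

Initially, 2283 - 4p = p + 433, so 1850 = 5p and p = 370, Q = 803.
With the change applied: demand Qd = 2283 - 5p, supply Qs = p + 433.
Equate the new curves: 2283 - 5p = p + 433, giving 1850 = 6p, p = 925/3 ≈ 308.3333, Q = 2224/3 ≈ 741.3333.
New expenditure = 308.3333 × 741.3333 = 228577.78.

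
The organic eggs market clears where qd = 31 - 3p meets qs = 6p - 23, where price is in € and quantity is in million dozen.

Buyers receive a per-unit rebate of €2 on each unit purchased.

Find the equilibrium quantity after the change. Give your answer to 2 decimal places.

17.00

Solve the original market: 31 - 3p = 6p - 23, hence p = 6 and q = 13.
Since buyers' out-of-pocket price is the market price minus the rebate, the effective demand curve becomes qd = 37 - 3p.
Equate the new curves: 37 - 3p = 6p - 23, giving 60 = 9p, p = 20/3 ≈ 6.6667, q = 17.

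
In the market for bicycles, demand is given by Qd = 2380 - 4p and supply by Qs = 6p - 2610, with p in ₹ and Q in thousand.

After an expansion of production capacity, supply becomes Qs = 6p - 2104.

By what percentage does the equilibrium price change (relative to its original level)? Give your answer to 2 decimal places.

-10.14

Before the shock: 2380 - 4p = 6p - 2610 ⇒ 4990 = 10p ⇒ p = 499, Q = 384.
After the shift, demand is Qd = 2380 - 4p and supply is Qs = 6p - 2104.
Setting them equal: 2380 - 4p = 6p - 2104 → 4484 = 10p, so p = 448.4 and Q = 586.4.
%Δp = (448.4 − 499) / 499 × 100 = -10.14%.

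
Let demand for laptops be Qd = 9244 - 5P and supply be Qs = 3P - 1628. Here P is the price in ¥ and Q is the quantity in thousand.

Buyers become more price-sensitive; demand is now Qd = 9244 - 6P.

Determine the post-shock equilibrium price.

Initially, 9244 - 5P = 3P - 1628, so 10872 = 8P and P = 1359, Q = 2449.
After the shift, demand is Qd = 9244 - 6P and supply is Qs = 3P - 1628.
Clearing the new market: 9244 - 6P = 3P - 1628, so P = 1208 and Q = 1996.

1208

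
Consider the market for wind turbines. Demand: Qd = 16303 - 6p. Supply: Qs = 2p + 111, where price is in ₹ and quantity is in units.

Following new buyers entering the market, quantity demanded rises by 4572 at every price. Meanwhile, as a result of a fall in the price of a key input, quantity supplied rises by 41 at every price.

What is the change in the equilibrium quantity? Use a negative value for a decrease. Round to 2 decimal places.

Original equilibrium: 16303 - 6p = 2p + 111 gives 16192 = 8p, so p = 2024 and Q = 4159.
The new curves are Qd = 20875 - 6p (demand) and Qs = 2p + 152 (supply).
Clearing the new market: 20875 - 6p = 2p + 152, so p = 2590.375 and Q = 5332.75.
ΔQ = 5332.75 − 4159 = +1173.75.

+1173.75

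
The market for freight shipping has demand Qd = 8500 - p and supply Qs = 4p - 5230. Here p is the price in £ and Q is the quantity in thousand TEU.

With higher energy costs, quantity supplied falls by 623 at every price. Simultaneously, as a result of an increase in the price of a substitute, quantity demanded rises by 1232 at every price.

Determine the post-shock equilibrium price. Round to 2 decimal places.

Solve the original market: 8500 - p = 4p - 5230, hence p = 2746 and Q = 5754.
The new curves are Qd = 9732 - p (demand) and Qs = 4p - 5853 (supply).
Clearing the new market: 9732 - p = 4p - 5853, so p = 3117 and Q = 6615.

3117.00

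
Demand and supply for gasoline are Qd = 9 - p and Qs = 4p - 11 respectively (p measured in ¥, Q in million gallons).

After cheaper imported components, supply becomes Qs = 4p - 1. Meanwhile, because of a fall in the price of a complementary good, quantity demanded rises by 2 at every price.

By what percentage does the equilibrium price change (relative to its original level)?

Initially, 9 - p = 4p - 11, so 20 = 5p and p = 4, Q = 5.
The new curves are Qd = 11 - p (demand) and Qs = 4p - 1 (supply).
Equate the new curves: 11 - p = 4p - 1, giving 12 = 5p, p = 2.4, Q = 8.6.
%Δp = (2.4 − 4) / 4 × 100 = -40%.

-40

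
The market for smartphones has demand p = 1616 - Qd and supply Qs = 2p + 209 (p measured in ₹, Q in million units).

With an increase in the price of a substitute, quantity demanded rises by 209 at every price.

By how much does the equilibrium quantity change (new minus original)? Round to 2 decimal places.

+139.33

Initially, 1616 - p = 2p + 209, so 1407 = 3p and p = 469, Q = 1147.
After the shift, demand is Qd = 1825 - p and supply is Qs = 2p + 209.
Equate the new curves: 1825 - p = 2p + 209, giving 1616 = 3p, p = 1616/3 ≈ 538.6667, Q = 3859/3 ≈ 1286.3333.
ΔQ = 1286.3333 − 1147 = +139.33.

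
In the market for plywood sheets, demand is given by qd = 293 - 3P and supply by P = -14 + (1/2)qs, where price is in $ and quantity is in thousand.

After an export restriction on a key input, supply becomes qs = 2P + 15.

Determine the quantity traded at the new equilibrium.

126.2

Solve the original market: 293 - 3P = 2P + 28, hence P = 53 and q = 134.
The new curves are qd = 293 - 3P (demand) and qs = 2P + 15 (supply).
Setting them equal: 293 - 3P = 2P + 15 → 278 = 5P, so P = 55.6 and q = 126.2.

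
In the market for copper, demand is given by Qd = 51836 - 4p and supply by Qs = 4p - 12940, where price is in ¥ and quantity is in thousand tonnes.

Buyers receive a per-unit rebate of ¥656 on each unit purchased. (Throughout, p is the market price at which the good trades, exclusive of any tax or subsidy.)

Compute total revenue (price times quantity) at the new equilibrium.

Original equilibrium: 51836 - 4p = 4p - 12940 gives 64776 = 8p, so p = 8097 and Q = 19448.
Since buyers' out-of-pocket price is the market price minus the rebate, the effective demand curve becomes Qd = 54460 - 4p.
New equilibrium: 54460 - 4p = 4p - 12940 ⇒ 67400 = 8p ⇒ p = 8425, Q = 20760.
New expenditure = 8425 × 20760 = 174903000.

174903000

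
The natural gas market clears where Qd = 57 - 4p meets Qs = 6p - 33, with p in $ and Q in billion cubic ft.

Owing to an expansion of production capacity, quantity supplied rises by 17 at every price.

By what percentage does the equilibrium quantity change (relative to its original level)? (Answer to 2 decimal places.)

+32.38

Initially, 57 - 4p = 6p - 33, so 90 = 10p and p = 9, Q = 21.
With the change applied: demand Qd = 57 - 4p, supply Qs = 6p - 16.
Clearing the new market: 57 - 4p = 6p - 16, so p = 7.3 and Q = 27.8.
%ΔQ = (27.8 − 21) / 21 × 100 = +32.38%.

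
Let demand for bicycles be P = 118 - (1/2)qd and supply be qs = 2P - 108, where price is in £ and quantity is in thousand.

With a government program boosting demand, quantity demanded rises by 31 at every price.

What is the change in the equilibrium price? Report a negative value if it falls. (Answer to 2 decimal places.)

Original equilibrium: 236 - 2P = 2P - 108 gives 344 = 4P, so P = 86 and q = 64.
After the shift, demand is qd = 267 - 2P and supply is qs = 2P - 108.
Clearing the new market: 267 - 2P = 2P - 108, so P = 93.75 and q = 79.5.
ΔP = 93.75 − 86 = +7.75.

+7.75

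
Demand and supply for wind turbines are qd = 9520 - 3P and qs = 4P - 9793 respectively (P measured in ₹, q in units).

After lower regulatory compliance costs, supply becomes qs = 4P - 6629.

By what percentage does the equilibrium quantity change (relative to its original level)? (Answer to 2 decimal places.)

Initially, 9520 - 3P = 4P - 9793, so 19313 = 7P and P = 2759, q = 1243.
With the change applied: demand qd = 9520 - 3P, supply qs = 4P - 6629.
Clearing the new market: 9520 - 3P = 4P - 6629, so P = 2307 and q = 2599.
%Δq = (2599 − 1243) / 1243 × 100 = +109.09%.

+109.09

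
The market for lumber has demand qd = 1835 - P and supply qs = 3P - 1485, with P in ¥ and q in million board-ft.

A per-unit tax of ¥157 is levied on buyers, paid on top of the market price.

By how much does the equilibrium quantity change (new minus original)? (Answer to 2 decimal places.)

Initially, 1835 - P = 3P - 1485, so 3320 = 4P and P = 830, q = 1005.
Since buyers pay the price plus the tax, the effective demand curve becomes qd = 1678 - P.
New equilibrium: 1678 - P = 3P - 1485 ⇒ 3163 = 4P ⇒ P = 790.75, q = 887.25.
Δq = 887.25 − 1005 = -117.75.

-117.75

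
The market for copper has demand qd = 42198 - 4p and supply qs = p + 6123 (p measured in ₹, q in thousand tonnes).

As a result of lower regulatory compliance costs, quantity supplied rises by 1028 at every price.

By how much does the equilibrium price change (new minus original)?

Solve the original market: 42198 - 4p = p + 6123, hence p = 7215 and q = 13338.
With the change applied: demand qd = 42198 - 4p, supply qs = p + 7151.
Clearing the new market: 42198 - 4p = p + 7151, so p = 7009.4 and q = 14160.4.
Δp = 7009.4 − 7215 = -205.6.

-205.6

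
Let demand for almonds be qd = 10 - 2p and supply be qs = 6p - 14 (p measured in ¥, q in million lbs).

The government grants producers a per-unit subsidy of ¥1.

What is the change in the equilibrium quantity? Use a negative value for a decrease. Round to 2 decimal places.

+1.50

Before the shock: 10 - 2p = 6p - 14 ⇒ 24 = 8p ⇒ p = 3, q = 4.
Since sellers receive the price plus the subsidy, the effective supply curve becomes qs = 6p - 8.
New equilibrium: 10 - 2p = 6p - 8 ⇒ 18 = 8p ⇒ p = 2.25, q = 5.5.
Δq = 5.5 − 4 = +1.50.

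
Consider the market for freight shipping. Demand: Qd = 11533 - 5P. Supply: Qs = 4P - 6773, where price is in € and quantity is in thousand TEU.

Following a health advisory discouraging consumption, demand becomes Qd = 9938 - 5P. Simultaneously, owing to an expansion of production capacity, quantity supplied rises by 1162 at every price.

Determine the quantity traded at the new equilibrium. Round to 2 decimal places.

Before the shock: 11533 - 5P = 4P - 6773 ⇒ 18306 = 9P ⇒ P = 2034, Q = 1363.
With the change applied: demand Qd = 9938 - 5P, supply Qs = 4P - 5611.
Clearing the new market: 9938 - 5P = 4P - 5611, so P = 5183/3 ≈ 1727.6667 and Q = 3899/3 ≈ 1299.6667.

1299.67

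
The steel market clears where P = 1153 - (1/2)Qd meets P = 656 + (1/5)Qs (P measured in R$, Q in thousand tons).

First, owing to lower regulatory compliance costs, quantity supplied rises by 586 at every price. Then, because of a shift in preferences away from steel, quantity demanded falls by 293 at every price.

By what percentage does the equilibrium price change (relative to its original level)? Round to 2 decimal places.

Solve the original market: 2306 - 2P = 5P - 3280, hence P = 798 and Q = 710.
The shock moves the curves to Qd = 2013 - 2P and Qs = 5P - 2694.
New equilibrium: 2013 - 2P = 5P - 2694 ⇒ 4707 = 7P ⇒ P = 4707/7 ≈ 672.4286, Q = 4677/7 ≈ 668.1429.
%ΔP = (672.4286 − 798) / 798 × 100 = -15.74%.

-15.74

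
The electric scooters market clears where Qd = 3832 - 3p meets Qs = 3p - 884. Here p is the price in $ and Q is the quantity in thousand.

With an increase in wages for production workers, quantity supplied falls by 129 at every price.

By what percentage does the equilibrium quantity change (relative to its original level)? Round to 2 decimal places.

-4.38

Original equilibrium: 3832 - 3p = 3p - 884 gives 4716 = 6p, so p = 786 and Q = 1474.
The shock moves the curves to Qd = 3832 - 3p and Qs = 3p - 1013.
Setting them equal: 3832 - 3p = 3p - 1013 → 4845 = 6p, so p = 807.5 and Q = 1409.5.
%ΔQ = (1409.5 − 1474) / 1474 × 100 = -4.38%.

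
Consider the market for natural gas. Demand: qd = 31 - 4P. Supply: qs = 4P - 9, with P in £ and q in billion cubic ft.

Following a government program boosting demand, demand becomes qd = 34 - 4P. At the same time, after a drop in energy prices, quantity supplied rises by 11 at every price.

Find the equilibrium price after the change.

Before the shock: 31 - 4P = 4P - 9 ⇒ 40 = 8P ⇒ P = 5, q = 11.
The new curves are qd = 34 - 4P (demand) and qs = 4P + 2 (supply).
Equate the new curves: 34 - 4P = 4P + 2, giving 32 = 8P, P = 4, q = 18.

4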